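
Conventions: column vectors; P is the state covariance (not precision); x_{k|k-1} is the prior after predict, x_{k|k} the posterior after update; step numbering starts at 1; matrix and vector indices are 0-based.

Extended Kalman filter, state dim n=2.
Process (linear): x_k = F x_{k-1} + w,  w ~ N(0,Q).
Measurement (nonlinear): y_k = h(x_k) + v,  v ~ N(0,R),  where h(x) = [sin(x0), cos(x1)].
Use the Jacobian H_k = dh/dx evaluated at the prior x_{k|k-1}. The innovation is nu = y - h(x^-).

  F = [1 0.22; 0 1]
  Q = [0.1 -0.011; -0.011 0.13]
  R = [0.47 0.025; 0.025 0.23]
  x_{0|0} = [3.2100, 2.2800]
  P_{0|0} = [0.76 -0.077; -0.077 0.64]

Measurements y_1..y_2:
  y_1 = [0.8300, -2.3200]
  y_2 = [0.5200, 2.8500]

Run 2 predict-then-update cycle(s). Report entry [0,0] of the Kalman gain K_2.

step 1: x^-=[3.7116, 2.2800]  P^-=[0.8571 0.0528; 0.0528 0.7700]  H_jac=[-0.8419 0.0000; 0.0000 -0.7589]  S=[1.0775 0.0587; 0.0587 0.6734]  K=[-0.6696 -0.0011; 0.0061 -0.8682]  nu=[1.3696, -1.6688]  x^+=[2.7963, 3.7372]  P^+=[0.3739 0.0224; 0.0224 0.2629]
step 2: x^-=[3.6185, 3.7372]  P^-=[0.4964 0.0692; 0.0692 0.3929]  H_jac=[-0.8884 0.0000; 0.0000 0.5610]  S=[0.8618 -0.0095; -0.0095 0.3537]  K=[-0.5107 0.0961; -0.0645 0.6216]  nu=[0.9790, 3.6778]  x^+=[3.4719, 5.9600]  P^+=[0.2675 0.0166; 0.0166 0.2520]

K[0,0] = -0.5107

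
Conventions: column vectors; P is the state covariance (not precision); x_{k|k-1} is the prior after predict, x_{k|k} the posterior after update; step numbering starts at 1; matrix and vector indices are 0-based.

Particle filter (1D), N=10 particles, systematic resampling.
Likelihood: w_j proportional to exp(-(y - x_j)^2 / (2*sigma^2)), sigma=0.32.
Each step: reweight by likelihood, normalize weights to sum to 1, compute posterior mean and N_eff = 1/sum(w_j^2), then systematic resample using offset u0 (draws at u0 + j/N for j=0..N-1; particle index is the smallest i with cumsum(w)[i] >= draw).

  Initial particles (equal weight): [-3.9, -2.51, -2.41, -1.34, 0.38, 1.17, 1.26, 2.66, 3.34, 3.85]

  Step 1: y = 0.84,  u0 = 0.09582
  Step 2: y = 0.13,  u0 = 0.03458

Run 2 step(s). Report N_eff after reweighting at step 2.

step 1: w=[0.0000, 0.0000, 0.0000, 0.0000, 0.2605, 0.4301, 0.3094, 0.0000, 0.0000, 0.0000]  mean=0.9920  Neff=2.8688  idx=[4, 4, 5, 5, 5, 5, 6, 6, 6, 6]
step 2: w=[0.4906, 0.4906, 0.0034, 0.0034, 0.0034, 0.0034, 0.0013, 0.0013, 0.0013, 0.0013]  mean=0.3953  Neff=2.0770  idx=[0, 0, 0, 0, 0, 1, 1, 1, 1, 1]

N_eff = 2.0770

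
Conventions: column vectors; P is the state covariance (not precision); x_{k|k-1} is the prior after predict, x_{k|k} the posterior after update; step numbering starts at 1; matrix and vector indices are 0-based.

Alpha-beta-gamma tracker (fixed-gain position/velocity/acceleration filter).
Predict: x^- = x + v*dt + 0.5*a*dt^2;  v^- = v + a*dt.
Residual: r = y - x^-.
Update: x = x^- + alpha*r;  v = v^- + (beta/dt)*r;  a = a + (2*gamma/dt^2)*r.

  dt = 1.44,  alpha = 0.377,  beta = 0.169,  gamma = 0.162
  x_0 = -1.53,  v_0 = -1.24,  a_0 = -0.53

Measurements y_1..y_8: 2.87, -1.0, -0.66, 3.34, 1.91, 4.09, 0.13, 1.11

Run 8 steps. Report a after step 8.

a_post = -3.5558

step 1: x_pred=-3.8651  r=6.7351  x^+=-1.3260  v^+=-1.2128  a^+=0.5224
step 2: x_pred=-2.5308  r=1.5308  x^+=-1.9537  v^+=-0.2809  a^+=0.7615
step 3: x_pred=-1.5686  r=0.9086  x^+=-1.2261  v^+=0.9223  a^+=0.9035
step 4: x_pred=1.0389  r=2.3011  x^+=1.9064  v^+=2.4935  a^+=1.2631
step 5: x_pred=6.8065  r=-4.8965  x^+=4.9605  v^+=3.7376  a^+=0.4980
step 6: x_pred=10.8590  r=-6.7690  x^+=8.3071  v^+=3.6603  a^+=-0.5597
step 7: x_pred=12.9976  r=-12.8676  x^+=8.1465  v^+=1.3442  a^+=-2.5702
step 8: x_pred=7.4173  r=-6.3073  x^+=5.0395  v^+=-3.0972  a^+=-3.5558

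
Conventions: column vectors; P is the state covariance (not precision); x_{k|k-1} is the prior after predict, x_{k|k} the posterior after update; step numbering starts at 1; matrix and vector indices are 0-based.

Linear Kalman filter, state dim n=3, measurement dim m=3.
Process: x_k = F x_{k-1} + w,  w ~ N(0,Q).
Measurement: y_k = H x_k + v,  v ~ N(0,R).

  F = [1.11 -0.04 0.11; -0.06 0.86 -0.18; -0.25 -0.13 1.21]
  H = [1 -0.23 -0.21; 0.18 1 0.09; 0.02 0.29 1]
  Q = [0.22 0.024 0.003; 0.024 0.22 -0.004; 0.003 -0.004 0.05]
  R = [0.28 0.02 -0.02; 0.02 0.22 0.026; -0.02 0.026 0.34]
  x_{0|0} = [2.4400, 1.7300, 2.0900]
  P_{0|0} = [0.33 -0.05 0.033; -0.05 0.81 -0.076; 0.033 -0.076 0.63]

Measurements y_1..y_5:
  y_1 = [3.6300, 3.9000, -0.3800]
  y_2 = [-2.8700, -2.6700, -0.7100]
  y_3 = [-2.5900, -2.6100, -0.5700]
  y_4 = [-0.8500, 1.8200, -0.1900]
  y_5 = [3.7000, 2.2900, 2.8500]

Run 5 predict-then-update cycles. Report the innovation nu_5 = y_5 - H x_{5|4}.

step 1: x^-=[2.8691, 0.9652, 1.6940]  P^-=[0.6487 -0.1007 0.0544; -0.1007 0.8701 -0.2982; 0.0544 -0.2982 1.0074]  S=[1.0138 -0.1073 -0.1644; -0.1073 1.0311 0.0679; -0.1644 0.0679 1.2489]  K=[0.6790 0.0834 0.1154; -0.1682 0.7896 -0.1035; 0.0093 -0.2404 0.7526]  nu=[1.3386, 2.2659, -2.4113]  x^+=[3.6886, 2.7786, -0.6530]  P^+=[0.1941 -0.0022 0.0246; -0.0022 0.1736 -0.0616; 0.0246 -0.0616 0.2668]
step 2: x^-=[3.9113, 2.2858, -2.0736]  P^-=[0.4694 -0.0137 0.0221; -0.0137 0.3776 -0.1443; 0.0221 -0.1443 0.4600]  S=[0.7728 0.0303 -0.0723; 0.0303 0.5863 0.0335; -0.0723 0.0335 0.7490]  K=[0.6107 0.0874 0.0918; -0.1236 0.6290 -0.0870; 0.0076 -0.2017 0.5687]  nu=[-6.6911, -5.4733, 0.6224]  x^+=[-0.5960, -0.3835, -0.6669]  P^+=[0.1748 0.0008 0.0175; 0.0008 0.1381 -0.0508; 0.0175 -0.0508 0.2023]
step 3: x^-=[-0.7196, -0.1740, -0.6081]  P^-=[0.4427 -0.0044 0.0083; -0.0044 0.3453 -0.1156; 0.0083 -0.1156 0.3649]  S=[0.7444 0.0362 -0.0702; 0.0362 0.5605 0.0432; -0.0702 0.0432 0.6674]  K=[0.5969 0.0908 0.0807; -0.1168 0.6094 -0.0750; 0.0009 -0.1842 0.5088]  nu=[-2.0381, -2.2518, 0.1029]  x^+=[-2.1323, -1.3161, -0.1427]  P^+=[0.1707 0.0020 0.0138; 0.0020 0.1336 -0.0461; 0.0138 -0.0461 0.1813]
step 4: x^-=[-2.3299, -0.9782, 0.5315]  P^-=[0.4363 -0.0011 0.0013; -0.0011 0.3396 -0.1057; 0.0013 -0.1057 0.3346]  S=[0.7388 0.0374 -0.0725; 0.0374 0.5571 0.0479; -0.0725 0.0479 0.6421]  K=[0.5932 0.0928 0.0751; -0.1148 0.6059 -0.0694; -0.0038 -0.1768 0.4862]  nu=[1.3665, 3.1697, -0.3912]  x^+=[-1.2545, 0.8127, -0.2242]  P^+=[0.1696 0.0026 0.0119; 0.0026 0.1327 -0.0441; 0.0119 -0.0441 0.1733]
step 5: x^-=[-1.4496, 0.8145, -0.0634]  P^-=[0.4343 0.0003 -0.0022; 0.0003 0.3380 -0.1018; -0.0022 -0.1018 0.3234]  S=[0.7374 0.0380 -0.0742; 0.0380 0.5564 0.0498; -0.0742 0.0498 0.6329]  K=[0.5920 0.0938 0.0725; -0.1139 0.6049 -0.0670; -0.0063 -0.1737 0.4772]  nu=[5.3237, 1.7421, 2.7061]  x^+=[2.0613, 1.0804, 0.8919]  P^+=[0.1692 0.0029 0.0110; 0.0029 0.1324 -0.0432; 0.0110 -0.0432 0.1702]

innov = [5.3237, 1.7421, 2.7061]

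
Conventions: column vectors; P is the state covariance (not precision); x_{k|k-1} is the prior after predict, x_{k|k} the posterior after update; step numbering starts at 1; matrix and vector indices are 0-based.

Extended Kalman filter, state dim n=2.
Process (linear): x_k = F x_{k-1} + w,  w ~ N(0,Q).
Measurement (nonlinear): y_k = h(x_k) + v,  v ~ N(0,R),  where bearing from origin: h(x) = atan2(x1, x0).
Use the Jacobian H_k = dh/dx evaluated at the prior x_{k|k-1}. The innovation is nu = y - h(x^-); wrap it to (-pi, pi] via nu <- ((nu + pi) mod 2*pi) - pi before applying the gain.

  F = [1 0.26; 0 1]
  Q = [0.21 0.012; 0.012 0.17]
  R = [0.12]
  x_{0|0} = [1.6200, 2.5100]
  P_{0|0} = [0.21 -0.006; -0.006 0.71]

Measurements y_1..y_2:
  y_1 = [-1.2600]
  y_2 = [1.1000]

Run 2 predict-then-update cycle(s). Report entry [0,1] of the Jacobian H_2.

step 1: x^-=[2.2726, 2.5100]  P^-=[0.4649 0.1906; 0.1906 0.8800]  H_jac=[-0.2189 0.1982]  S=[0.1603]  K=[-0.3992; 0.8278]  nu=[-2.0950]  x^+=[3.1089, 0.7758]  P^+=[0.4393 0.2436; 0.2436 0.7701]
step 2: x^-=[3.3106, 0.7758]  P^-=[0.8281 0.4558; 0.4558 0.9401]  H_jac=[-0.0671 0.2863]  S=[0.1833]  K=[0.4089; 1.3018]  nu=[0.8698]  x^+=[3.6663, 1.9081]  P^+=[0.7974 0.3582; 0.3582 0.6295]

H_jac[0,1] = 0.2863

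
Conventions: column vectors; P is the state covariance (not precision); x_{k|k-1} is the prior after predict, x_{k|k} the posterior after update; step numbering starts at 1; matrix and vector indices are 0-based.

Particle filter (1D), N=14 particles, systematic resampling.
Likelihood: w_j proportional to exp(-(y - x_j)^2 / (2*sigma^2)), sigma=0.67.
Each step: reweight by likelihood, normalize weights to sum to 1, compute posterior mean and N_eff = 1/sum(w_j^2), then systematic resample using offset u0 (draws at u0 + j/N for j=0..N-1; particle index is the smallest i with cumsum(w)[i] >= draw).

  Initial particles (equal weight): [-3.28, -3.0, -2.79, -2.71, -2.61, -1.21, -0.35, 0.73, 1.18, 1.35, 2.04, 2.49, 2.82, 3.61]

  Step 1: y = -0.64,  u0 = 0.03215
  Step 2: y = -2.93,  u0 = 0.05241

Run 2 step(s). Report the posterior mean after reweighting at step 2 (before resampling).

post_mean = -1.1940

step 1: w=[0.0002, 0.0011, 0.0032, 0.0047, 0.0074, 0.3873, 0.5064, 0.0688, 0.0139, 0.0068, 0.0002, 0.0000, 0.0000, 0.0000]  mean=-0.6149  Neff=2.4300  idx=[5, 5, 5, 5, 5, 5, 6, 6, 6, 6, 6, 6, 6, 7]
step 2: w=[0.1636, 0.1636, 0.1636, 0.1636, 0.1636, 0.1636, 0.0027, 0.0027, 0.0027, 0.0027, 0.0027, 0.0027, 0.0027, 0.0000]  mean=-1.1940  Neff=6.2279  idx=[0, 0, 1, 1, 2, 2, 2, 3, 3, 4, 4, 5, 5, 5]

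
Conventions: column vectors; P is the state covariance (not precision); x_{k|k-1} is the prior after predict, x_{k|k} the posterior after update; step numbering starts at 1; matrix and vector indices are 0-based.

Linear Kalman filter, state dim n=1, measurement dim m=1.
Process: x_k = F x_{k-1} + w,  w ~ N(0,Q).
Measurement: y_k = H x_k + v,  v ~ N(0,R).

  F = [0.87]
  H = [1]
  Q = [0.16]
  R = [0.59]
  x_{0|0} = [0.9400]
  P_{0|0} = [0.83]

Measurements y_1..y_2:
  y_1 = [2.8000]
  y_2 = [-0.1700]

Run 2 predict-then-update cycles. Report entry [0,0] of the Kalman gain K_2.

K[0,0] = 0.4132

step 1: x^-=[0.8178]  P^-=[0.7882]  S=[1.3782]  K=[0.5719]  nu=[1.9822]  x^+=[1.9514]  P^+=[0.3374]
step 2: x^-=[1.6978]  P^-=[0.4154]  S=[1.0054]  K=[0.4132]  nu=[-1.8678]  x^+=[0.9261]  P^+=[0.2438]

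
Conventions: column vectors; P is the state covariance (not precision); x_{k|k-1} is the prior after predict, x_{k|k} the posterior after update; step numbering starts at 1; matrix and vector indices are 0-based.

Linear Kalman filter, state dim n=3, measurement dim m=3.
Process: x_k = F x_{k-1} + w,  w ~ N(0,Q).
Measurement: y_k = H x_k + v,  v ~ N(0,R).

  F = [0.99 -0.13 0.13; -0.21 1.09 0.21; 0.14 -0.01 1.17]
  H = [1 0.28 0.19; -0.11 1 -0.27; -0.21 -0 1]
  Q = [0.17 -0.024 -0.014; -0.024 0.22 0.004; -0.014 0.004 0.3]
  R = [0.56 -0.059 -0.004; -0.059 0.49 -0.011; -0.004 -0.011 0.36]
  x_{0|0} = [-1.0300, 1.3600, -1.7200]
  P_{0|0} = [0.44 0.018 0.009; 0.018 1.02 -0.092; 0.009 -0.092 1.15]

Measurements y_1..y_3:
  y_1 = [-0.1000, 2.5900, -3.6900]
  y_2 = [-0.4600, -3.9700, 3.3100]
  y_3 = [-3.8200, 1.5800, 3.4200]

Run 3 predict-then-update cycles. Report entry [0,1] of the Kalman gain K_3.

K[0,1] = -0.1683

step 1: x^-=[-1.4201, 1.3375, -2.1702]  P^-=[0.6387 -0.2176 0.2474; -0.2176 1.4508 0.1462; 0.2474 0.1462 1.8880]  S=[1.3683 -0.0860 0.5119; -0.0860 2.0698 -0.3273; 0.5119 -0.3273 2.1723]  K=[0.4782 -0.1650 -0.0854; 0.1424 0.7253 0.1641; 0.1715 -0.0557 0.7964]  nu=[1.3579, 0.5103, -1.8180]  x^+=[-0.6997, 1.6027, -3.4137]  P^+=[0.2911 -0.0679 0.0303; -0.0679 0.3475 0.0363; 0.0303 0.0363 0.2930]
step 2: x^-=[-1.3449, 1.1770, -4.1081]  P^-=[0.4902 -0.1913 0.1034; -0.1913 0.7037 0.0927; 0.1034 0.0927 0.7161]  S=[1.0732 -0.1575 0.1656; -0.1575 1.2499 -0.0656; 0.1656 -0.0656 1.0543]  K=[0.4117 -0.1706 -0.0749; 0.0836 0.5781 0.1489; 0.1439 -0.0382 0.6336]  nu=[1.3358, -6.4041, 7.1356]  x^+=[-0.2369, -1.3509, 0.8502]  P^+=[0.2558 -0.0716 0.0270; -0.0716 0.2774 0.0319; 0.0270 0.0319 0.2336]
step 3: x^-=[0.0516, -1.2442, 0.9751]  P^-=[0.4537 -0.1808 0.0862; -0.1808 0.6162 0.0745; 0.0862 0.0745 0.6332]  S=[1.0243 -0.1607 0.1353; -0.1607 1.1625 -0.0636; 0.1353 -0.0636 0.9769]  K=[0.3929 -0.1683 -0.0746; 0.0730 0.5476 0.1407; 0.1355 -0.0391 0.6082]  nu=[-3.7085, 3.0932, 2.4557]  x^+=[-2.1094, 0.5243, 1.8452]  P^+=[0.2454 -0.0711 0.0250; -0.0711 0.2626 0.0294; 0.0250 0.0294 0.2241]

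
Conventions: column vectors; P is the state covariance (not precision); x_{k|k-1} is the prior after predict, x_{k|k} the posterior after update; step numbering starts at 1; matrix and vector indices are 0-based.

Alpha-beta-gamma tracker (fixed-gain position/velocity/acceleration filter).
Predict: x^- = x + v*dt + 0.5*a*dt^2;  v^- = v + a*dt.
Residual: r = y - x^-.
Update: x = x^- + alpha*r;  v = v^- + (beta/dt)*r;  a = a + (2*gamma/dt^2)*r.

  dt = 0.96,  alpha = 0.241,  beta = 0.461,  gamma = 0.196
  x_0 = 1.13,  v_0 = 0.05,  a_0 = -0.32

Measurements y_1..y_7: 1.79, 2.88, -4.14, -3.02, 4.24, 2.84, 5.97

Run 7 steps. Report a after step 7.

a_post = 6.8284

step 1: x_pred=1.0305  r=0.7595  x^+=1.2136  v^+=0.1075  a^+=0.0030
step 2: x_pred=1.3182  r=1.5618  x^+=1.6946  v^+=0.8604  a^+=0.6674
step 3: x_pred=2.8281  r=-6.9681  x^+=1.1488  v^+=-1.8451  a^+=-2.2965
step 4: x_pred=-1.6807  r=-1.3393  x^+=-2.0035  v^+=-4.6928  a^+=-2.8662
step 5: x_pred=-7.8293  r=12.0693  x^+=-4.9206  v^+=-1.6486  a^+=2.2675
step 6: x_pred=-5.4584  r=8.2984  x^+=-3.4585  v^+=4.5132  a^+=5.7972
step 7: x_pred=3.5455  r=2.4245  x^+=4.1298  v^+=11.2427  a^+=6.8284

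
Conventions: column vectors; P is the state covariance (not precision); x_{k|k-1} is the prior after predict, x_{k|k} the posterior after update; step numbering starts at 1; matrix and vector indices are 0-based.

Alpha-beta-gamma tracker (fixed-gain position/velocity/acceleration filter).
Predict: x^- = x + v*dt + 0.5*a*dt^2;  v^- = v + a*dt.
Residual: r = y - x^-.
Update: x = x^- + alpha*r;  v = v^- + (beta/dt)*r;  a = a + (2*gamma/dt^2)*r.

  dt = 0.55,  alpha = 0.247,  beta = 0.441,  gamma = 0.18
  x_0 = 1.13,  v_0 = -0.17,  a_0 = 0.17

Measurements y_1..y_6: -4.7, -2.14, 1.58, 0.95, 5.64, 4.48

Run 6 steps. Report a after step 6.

a_post = 5.1395

step 1: x_pred=1.0622  r=-5.7622  x^+=-0.3611  v^+=-4.6967  a^+=-6.6875
step 2: x_pred=-3.9558  r=1.8158  x^+=-3.5073  v^+=-6.9190  a^+=-4.5266
step 3: x_pred=-7.9973  r=9.5773  x^+=-5.6317  v^+=-1.7293  a^+=6.8712
step 4: x_pred=-5.5436  r=6.4936  x^+=-3.9397  v^+=7.2565  a^+=14.5991
step 5: x_pred=2.2595  r=3.3805  x^+=3.0945  v^+=17.9966  a^+=18.6222
step 6: x_pred=15.8092  r=-11.3292  x^+=13.0109  v^+=19.1548  a^+=5.1395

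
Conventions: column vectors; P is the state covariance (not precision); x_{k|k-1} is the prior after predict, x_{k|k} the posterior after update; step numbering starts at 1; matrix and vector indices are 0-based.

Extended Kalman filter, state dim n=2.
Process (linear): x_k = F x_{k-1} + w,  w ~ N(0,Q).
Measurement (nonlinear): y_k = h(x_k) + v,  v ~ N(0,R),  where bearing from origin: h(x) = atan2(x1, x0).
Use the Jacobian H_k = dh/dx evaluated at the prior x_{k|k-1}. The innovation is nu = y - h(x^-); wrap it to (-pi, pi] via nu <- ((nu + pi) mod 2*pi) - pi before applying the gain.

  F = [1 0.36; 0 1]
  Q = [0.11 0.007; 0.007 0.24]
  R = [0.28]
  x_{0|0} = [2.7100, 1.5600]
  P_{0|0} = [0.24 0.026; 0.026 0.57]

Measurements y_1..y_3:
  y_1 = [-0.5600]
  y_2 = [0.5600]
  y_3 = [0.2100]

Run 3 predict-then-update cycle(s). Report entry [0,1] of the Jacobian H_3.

H_jac[0,1] = 0.2242

step 1: x^-=[3.2716, 1.5600]  P^-=[0.4426 0.2382; 0.2382 0.8100]  H_jac=[-0.1187 0.2490]  S=[0.3224]  K=[0.0210; 0.5380]  nu=[-1.0049]  x^+=[3.2505, 1.0194]  P^+=[0.4425 0.2346; 0.2346 0.7167]
step 2: x^-=[3.6175, 1.0194]  P^-=[0.8142 0.4996; 0.4996 0.9567]  H_jac=[-0.0722 0.2561]  S=[0.3285]  K=[0.2106; 0.6361]  nu=[0.2853]  x^+=[3.6776, 1.2009]  P^+=[0.7997 0.4556; 0.4556 0.8238]
step 3: x^-=[4.1099, 1.2009]  P^-=[1.3444 0.7591; 0.7591 1.0638]  H_jac=[-0.0655 0.2242]  S=[0.3169]  K=[0.2591; 0.5956]  nu=[-0.0743]  x^+=[4.0906, 1.1566]  P^+=[1.3231 0.7102; 0.7102 0.9514]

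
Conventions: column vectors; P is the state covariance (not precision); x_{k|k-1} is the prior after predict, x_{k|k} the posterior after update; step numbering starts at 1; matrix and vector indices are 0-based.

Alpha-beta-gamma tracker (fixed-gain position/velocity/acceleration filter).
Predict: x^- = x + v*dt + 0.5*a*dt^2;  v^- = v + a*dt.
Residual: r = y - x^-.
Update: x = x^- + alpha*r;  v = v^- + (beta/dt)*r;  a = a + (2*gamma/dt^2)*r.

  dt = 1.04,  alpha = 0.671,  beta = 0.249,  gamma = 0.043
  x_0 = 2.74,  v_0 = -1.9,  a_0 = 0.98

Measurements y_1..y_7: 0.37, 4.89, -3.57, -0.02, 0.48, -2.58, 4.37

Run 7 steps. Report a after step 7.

step 1: x_pred=1.2940  r=-0.9240  x^+=0.6740  v^+=-1.1020  a^+=0.9065
step 2: x_pred=0.0181  r=4.8719  x^+=3.2872  v^+=1.0072  a^+=1.2939
step 3: x_pred=5.0344  r=-8.6044  x^+=-0.7392  v^+=0.2928  a^+=0.6098
step 4: x_pred=-0.1049  r=0.0849  x^+=-0.0479  v^+=0.9472  a^+=0.6165
step 5: x_pred=1.2706  r=-0.7906  x^+=0.7401  v^+=1.3991  a^+=0.5536
step 6: x_pred=2.4946  r=-5.0746  x^+=-0.9105  v^+=0.7599  a^+=0.1501
step 7: x_pred=-0.0389  r=4.4089  x^+=2.9195  v^+=1.9717  a^+=0.5007

a_post = 0.5007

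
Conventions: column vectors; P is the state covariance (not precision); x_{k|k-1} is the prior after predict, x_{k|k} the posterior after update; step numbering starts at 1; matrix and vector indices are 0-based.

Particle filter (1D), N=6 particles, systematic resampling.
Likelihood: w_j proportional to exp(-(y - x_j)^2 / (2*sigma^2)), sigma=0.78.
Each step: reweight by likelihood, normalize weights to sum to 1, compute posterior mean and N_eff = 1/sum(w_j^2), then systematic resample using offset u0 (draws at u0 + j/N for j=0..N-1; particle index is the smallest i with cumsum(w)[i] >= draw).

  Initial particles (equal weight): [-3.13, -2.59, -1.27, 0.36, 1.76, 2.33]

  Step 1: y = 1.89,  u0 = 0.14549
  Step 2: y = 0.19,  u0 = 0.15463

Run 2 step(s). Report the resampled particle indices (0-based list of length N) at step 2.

step 1: w=[0.0000, 0.0000, 0.0001, 0.0736, 0.4967, 0.4296]  mean=1.9015  Neff=2.2900  idx=[4, 4, 4, 5, 5, 5]
step 2: w=[0.2835, 0.2835, 0.2835, 0.0499, 0.0499, 0.0499]  mean=1.8453  Neff=4.0236  idx=[0, 1, 1, 2, 2, 5]

resampled_idx = [0, 1, 1, 2, 2, 5]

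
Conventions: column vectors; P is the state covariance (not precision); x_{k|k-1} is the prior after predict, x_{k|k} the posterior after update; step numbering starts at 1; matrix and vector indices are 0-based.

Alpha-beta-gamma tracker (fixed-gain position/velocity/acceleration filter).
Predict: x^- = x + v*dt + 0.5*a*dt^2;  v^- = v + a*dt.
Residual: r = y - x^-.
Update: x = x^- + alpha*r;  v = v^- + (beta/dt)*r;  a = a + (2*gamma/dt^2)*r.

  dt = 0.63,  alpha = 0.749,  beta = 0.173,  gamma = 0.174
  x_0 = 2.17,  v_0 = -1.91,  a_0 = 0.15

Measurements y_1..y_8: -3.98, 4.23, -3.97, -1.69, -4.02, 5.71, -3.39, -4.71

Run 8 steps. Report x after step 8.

x_post = -2.8568

step 1: x_pred=0.9965  r=-4.9765  x^+=-2.7309  v^+=-3.1821  a^+=-4.2133
step 2: x_pred=-5.5717  r=9.8017  x^+=1.7698  v^+=-3.1449  a^+=4.3808
step 3: x_pred=0.6579  r=-4.6279  x^+=-2.8084  v^+=-1.6558  a^+=0.3231
step 4: x_pred=-3.7874  r=2.0974  x^+=-2.2165  v^+=-0.8763  a^+=2.1621
step 5: x_pred=-2.3395  r=-1.6805  x^+=-3.5982  v^+=0.0244  a^+=0.6886
step 6: x_pred=-3.4462  r=9.1562  x^+=3.4118  v^+=2.9725  a^+=8.7167
step 7: x_pred=7.0143  r=-10.4043  x^+=-0.7785  v^+=5.6070  a^+=-0.4057
step 8: x_pred=2.6734  r=-7.3834  x^+=-2.8568  v^+=3.3239  a^+=-6.8794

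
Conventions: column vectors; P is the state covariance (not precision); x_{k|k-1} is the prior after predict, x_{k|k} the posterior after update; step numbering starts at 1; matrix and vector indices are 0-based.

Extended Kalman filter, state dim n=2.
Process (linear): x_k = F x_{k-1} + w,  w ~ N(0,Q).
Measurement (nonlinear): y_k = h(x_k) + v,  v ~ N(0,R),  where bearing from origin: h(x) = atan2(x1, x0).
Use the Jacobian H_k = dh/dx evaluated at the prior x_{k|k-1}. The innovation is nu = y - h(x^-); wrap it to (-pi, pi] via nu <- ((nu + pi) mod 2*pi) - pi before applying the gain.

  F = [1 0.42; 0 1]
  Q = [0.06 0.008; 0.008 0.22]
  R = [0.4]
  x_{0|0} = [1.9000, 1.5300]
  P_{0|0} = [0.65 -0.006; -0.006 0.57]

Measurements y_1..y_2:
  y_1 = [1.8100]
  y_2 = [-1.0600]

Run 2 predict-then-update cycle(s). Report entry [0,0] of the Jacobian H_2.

step 1: x^-=[2.5426, 1.5300]  P^-=[0.8055 0.2414; 0.2414 0.7900]  H_jac=[-0.1738 0.2887]  S=[0.4660]  K=[-0.1508; 0.3995]  nu=[1.2683]  x^+=[2.3514, 2.0367]  P^+=[0.7949 0.2695; 0.2695 0.7156]
step 2: x^-=[3.2068, 2.0367]  P^-=[1.2075 0.5780; 0.5780 0.9356]  H_jac=[-0.1411 0.2222]  S=[0.4340]  K=[-0.0967; 0.2911]  nu=[-1.6258]  x^+=[3.3640, 1.5635]  P^+=[1.2034 0.5902; 0.5902 0.8989]

H_jac[0,0] = -0.1411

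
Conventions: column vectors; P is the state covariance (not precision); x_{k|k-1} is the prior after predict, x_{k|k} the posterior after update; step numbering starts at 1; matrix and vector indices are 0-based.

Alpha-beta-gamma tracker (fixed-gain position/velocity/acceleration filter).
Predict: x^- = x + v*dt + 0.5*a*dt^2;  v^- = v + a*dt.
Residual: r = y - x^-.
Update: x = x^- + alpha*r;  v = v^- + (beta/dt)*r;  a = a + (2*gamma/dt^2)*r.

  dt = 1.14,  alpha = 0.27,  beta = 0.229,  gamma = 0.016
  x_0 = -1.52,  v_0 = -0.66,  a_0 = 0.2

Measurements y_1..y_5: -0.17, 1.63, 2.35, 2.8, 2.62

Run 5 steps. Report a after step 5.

a_post = 0.2908

step 1: x_pred=-2.1424  r=1.9724  x^+=-1.6099  v^+=-0.0358  a^+=0.2486
step 2: x_pred=-1.4892  r=3.1192  x^+=-0.6470  v^+=0.8742  a^+=0.3254
step 3: x_pred=0.5610  r=1.7890  x^+=1.0440  v^+=1.6044  a^+=0.3694
step 4: x_pred=3.1131  r=-0.3131  x^+=3.0286  v^+=1.9627  a^+=0.3617
step 5: x_pred=5.5011  r=-2.8811  x^+=4.7232  v^+=1.7963  a^+=0.2908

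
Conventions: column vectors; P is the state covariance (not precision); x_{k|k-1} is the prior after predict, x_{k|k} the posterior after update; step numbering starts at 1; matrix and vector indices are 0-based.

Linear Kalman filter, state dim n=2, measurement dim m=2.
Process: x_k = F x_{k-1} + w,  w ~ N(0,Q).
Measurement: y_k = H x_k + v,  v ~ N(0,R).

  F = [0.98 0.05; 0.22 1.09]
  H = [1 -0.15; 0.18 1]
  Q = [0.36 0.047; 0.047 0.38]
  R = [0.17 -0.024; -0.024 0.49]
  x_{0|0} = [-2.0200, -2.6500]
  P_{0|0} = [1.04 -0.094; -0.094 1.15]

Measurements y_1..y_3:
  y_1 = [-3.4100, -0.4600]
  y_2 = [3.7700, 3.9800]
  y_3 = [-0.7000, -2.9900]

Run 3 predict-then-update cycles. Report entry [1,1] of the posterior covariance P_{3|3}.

step 1: x^-=[-2.1121, -3.3329]  P^-=[1.3525 0.2325; 0.2325 1.7516]  S=[1.4922 0.1829; 0.1829 2.3691]  K=[0.8666 0.1340; -0.1142 0.7658]  nu=[-1.7978, 3.2531]  x^+=[-3.2343, -0.6364]  P^+=[0.1469 0.0184; 0.0184 0.3747]
step 2: x^-=[-3.2014, -1.4052]  P^-=[0.5038 0.1190; 0.1190 0.8411]  S=[0.6570 0.0563; 0.0563 1.3902]  K=[0.7292 0.1213; -0.0643 0.6230]  nu=[6.7606, 5.9614]  x^+=[2.4517, 1.8740]  P^+=[0.1240 0.0196; 0.0196 0.3033]
step 3: x^-=[2.4963, 2.5820]  P^-=[0.4818 0.1114; 0.1114 0.7557]  S=[0.6353 0.0578; 0.0578 1.3015]  K=[0.7210 0.1202; -0.0575 0.5986]  nu=[-2.8090, -6.0213]  x^+=[-0.2531, -0.8612]  P^+=[0.1226 0.0195; 0.0195 0.2912]

P_post[1,1] = 0.2912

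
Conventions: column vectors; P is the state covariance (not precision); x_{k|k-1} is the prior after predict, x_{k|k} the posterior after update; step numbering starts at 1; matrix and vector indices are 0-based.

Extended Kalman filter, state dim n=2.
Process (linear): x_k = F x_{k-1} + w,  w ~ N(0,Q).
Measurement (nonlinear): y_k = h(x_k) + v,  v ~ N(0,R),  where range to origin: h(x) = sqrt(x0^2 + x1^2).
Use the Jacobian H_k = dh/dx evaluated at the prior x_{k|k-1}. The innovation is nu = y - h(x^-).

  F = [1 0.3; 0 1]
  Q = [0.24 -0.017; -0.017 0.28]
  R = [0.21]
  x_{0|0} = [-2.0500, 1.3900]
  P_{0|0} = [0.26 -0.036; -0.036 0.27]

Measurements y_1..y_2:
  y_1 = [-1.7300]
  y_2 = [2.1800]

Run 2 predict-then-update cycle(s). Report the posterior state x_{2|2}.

step 1: x^-=[-1.6330, 1.3900]  P^-=[0.5027 0.0280; 0.0280 0.5500]  H_jac=[-0.7615 0.6482]  S=[0.7049]  K=[-0.5173; 0.4755]  nu=[-3.8745]  x^+=[0.3712, -0.4522]  P^+=[0.3141 0.2014; 0.2014 0.3906]
step 2: x^-=[0.2356, -0.4522]  P^-=[0.7101 0.3016; 0.3016 0.6706]  H_jac=[0.4620 -0.8869]  S=[0.6419]  K=[0.0944; -0.7095]  nu=[1.6701]  x^+=[0.3932, -1.6372]  P^+=[0.7043 0.3446; 0.3446 0.3475]

x_post = [0.3932, -1.6372]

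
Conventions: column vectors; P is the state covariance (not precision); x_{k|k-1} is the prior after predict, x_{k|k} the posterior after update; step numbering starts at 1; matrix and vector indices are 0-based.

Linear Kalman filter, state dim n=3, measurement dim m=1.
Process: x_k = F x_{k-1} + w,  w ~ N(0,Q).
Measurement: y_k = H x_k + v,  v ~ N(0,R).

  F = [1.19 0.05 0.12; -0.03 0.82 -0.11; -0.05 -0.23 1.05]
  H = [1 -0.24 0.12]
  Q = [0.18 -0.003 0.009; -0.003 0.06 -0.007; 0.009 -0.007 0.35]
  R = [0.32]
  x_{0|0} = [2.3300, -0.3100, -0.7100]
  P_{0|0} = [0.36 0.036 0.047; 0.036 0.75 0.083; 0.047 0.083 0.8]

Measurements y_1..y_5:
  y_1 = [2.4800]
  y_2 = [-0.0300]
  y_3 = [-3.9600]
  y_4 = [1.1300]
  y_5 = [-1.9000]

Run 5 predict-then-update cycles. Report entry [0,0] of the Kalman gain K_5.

step 1: x^-=[2.6720, -0.2460, -0.7907]  P^-=[0.7219 0.0408 0.1303; 0.0408 0.5579 -0.1692; 0.1303 -0.1692 1.2284]  S=[1.1132]  K=[0.6538; -0.1019; 0.2860]  nu=[-0.1562]  x^+=[2.5699, -0.2301, -0.8354]  P^+=[0.2461 0.1149 -0.0778; 0.1149 0.5463 -0.1368; -0.0778 -0.1368 1.1373]
step 2: x^-=[2.9464, -0.1739, -0.9527]  P^-=[0.5361 0.1053 -0.0005; 0.1053 0.4598 -0.3641; -0.0005 -0.3641 1.7103]  S=[0.8775]  K=[0.5821; -0.0555; 0.3329]  nu=[-2.9039]  x^+=[1.2562, -0.0127, -1.9194]  P^+=[0.2388 0.1337 -0.1705; 0.1337 0.4571 -0.3479; -0.1705 -0.3479 1.6131]
step 3: x^-=[1.2640, 0.1631, -2.0753]  P^-=[0.5056 0.1068 -0.0649; 0.1068 0.4422 -0.5877; -0.0649 -0.5877 2.3422]  S=[0.8518]  K=[0.5543; -0.0820; 0.4194]  nu=[-4.9358]  x^+=[-1.4720, 0.5678, -4.1453]  P^+=[0.2439 0.1455 -0.2629; 0.1455 0.4364 -0.5584; -0.2629 -0.5584 2.1924]
step 4: x^-=[-2.2207, 0.9657, -4.4095]  P^-=[0.4935 0.1025 -0.1153; 0.1025 0.4720 -0.8352; -0.1153 -0.8352 3.0915]  S=[0.8565]  K=[0.5314; -0.1296; 0.5326]  nu=[4.1117]  x^+=[-0.0360, 0.4328, -2.2197]  P^+=[0.2517 0.1615 -0.3577; 0.1615 0.4577 -0.7761; -0.3577 -0.7761 2.8485]
step 5: x^-=[-0.2876, 0.6002, -2.4285]  P^-=[0.4864 0.1025 -0.1610; 0.1025 0.5321 -1.1060; -0.1610 -1.1060 3.9314]  S=[0.8695]  K=[0.5089; -0.1816; 0.6627]  nu=[-1.1770]  x^+=[-0.8865, 0.8139, -3.2084]  P^+=[0.2612 0.1829 -0.4542; 0.1829 0.5034 -1.0013; -0.4542 -1.0013 3.5496]

K[0,0] = 0.5089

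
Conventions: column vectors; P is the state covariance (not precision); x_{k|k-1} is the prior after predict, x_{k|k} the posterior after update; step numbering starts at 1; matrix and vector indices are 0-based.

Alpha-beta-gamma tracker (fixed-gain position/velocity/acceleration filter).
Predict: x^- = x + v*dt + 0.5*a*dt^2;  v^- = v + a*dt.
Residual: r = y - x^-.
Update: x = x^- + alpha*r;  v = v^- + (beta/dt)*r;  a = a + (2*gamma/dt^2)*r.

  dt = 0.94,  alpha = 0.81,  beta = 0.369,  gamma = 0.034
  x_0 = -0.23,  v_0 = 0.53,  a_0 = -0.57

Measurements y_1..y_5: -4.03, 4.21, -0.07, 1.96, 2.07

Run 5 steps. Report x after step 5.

step 1: x_pred=0.0164  r=-4.0464  x^+=-3.2612  v^+=-1.5942  a^+=-0.8814
step 2: x_pred=-5.1492  r=9.3592  x^+=2.4318  v^+=1.2512  a^+=-0.1611
step 3: x_pred=3.5367  r=-3.6067  x^+=0.6153  v^+=-0.3161  a^+=-0.4387
step 4: x_pred=0.1244  r=1.8356  x^+=1.6112  v^+=-0.0079  a^+=-0.2974
step 5: x_pred=1.4724  r=0.5976  x^+=1.9565  v^+=-0.0529  a^+=-0.2515

x_post = 1.9565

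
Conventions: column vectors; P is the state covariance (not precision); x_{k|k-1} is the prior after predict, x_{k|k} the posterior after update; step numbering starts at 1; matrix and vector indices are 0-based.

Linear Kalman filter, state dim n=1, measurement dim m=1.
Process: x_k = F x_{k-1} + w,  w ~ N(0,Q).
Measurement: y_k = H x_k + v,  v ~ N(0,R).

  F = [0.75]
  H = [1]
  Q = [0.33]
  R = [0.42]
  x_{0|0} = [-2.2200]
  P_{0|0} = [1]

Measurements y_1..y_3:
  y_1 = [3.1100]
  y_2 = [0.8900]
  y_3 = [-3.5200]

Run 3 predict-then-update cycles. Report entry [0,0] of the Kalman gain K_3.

K[0,0] = 0.5213

step 1: x^-=[-1.6650]  P^-=[0.8925]  S=[1.3125]  K=[0.6800]  nu=[4.7750]  x^+=[1.5820]  P^+=[0.2856]
step 2: x^-=[1.1865]  P^-=[0.4907]  S=[0.9106]  K=[0.5388]  nu=[-0.2965]  x^+=[1.0267]  P^+=[0.2263]
step 3: x^-=[0.7701]  P^-=[0.4573]  S=[0.8773]  K=[0.5213]  nu=[-4.2901]  x^+=[-1.4661]  P^+=[0.2189]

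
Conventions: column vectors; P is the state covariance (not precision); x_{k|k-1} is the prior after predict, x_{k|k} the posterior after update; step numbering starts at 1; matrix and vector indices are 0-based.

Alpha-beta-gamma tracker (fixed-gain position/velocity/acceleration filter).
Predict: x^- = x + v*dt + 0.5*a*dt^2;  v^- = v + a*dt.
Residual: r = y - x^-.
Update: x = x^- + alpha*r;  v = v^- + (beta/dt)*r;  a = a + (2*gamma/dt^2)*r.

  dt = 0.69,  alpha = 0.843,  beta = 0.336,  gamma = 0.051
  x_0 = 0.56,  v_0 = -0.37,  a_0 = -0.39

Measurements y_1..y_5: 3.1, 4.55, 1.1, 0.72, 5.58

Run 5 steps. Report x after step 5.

x_post = 4.7120

step 1: x_pred=0.2119  r=2.8881  x^+=2.6466  v^+=0.7673  a^+=0.2288
step 2: x_pred=3.2305  r=1.3195  x^+=4.3428  v^+=1.5677  a^+=0.5115
step 3: x_pred=5.5463  r=-4.4463  x^+=1.7981  v^+=-0.2445  a^+=-0.4411
step 4: x_pred=1.5243  r=-0.8043  x^+=0.8463  v^+=-0.9406  a^+=-0.6134
step 5: x_pred=0.0512  r=5.5288  x^+=4.7120  v^+=1.3284  a^+=0.5710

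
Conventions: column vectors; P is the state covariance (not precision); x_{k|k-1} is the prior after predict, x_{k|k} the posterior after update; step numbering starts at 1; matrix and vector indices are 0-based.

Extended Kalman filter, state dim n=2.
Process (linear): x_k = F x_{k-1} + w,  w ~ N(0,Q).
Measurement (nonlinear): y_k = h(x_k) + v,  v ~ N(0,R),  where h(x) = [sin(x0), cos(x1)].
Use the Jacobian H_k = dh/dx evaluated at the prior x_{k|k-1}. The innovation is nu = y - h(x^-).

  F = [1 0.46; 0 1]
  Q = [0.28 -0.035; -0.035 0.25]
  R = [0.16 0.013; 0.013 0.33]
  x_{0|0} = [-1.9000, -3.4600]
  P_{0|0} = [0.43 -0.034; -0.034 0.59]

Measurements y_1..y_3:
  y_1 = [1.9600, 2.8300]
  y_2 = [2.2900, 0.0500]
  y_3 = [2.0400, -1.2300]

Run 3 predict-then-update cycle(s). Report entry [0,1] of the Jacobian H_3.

H_jac[0,1] = 0.0000

step 1: x^-=[-3.4916, -3.4600]  P^-=[0.8036 0.2024; 0.2024 0.8400]  H_jac=[-0.9394 0.0000; 0.0000 -0.3131]  S=[0.8691 0.0725; 0.0725 0.4123]  K=[-0.8685 -0.0009; -0.1680 -0.6082]  nu=[1.6171, 3.7797]  x^+=[-4.8995, -6.0306]  P^+=[0.1479 0.0370; 0.0370 0.6481]
step 2: x^-=[-7.6736, -6.0306]  P^-=[0.5992 0.3002; 0.3002 0.8981]  H_jac=[0.1794 0.0000; 0.0000 -0.2499]  S=[0.1793 -0.0005; -0.0005 0.3861]  K=[0.5991 -0.1936; 0.2989 -0.5810]  nu=[3.2738, -0.9183]  x^+=[-5.5344, -4.5185]  P^+=[0.5202 0.2244; 0.2244 0.7516]
step 3: x^-=[-7.6129, -4.5185]  P^-=[1.1658 0.5352; 0.5352 1.0016]  H_jac=[0.2388 0.0000; 0.0000 -0.9813]  S=[0.2265 -0.1124; -0.1124 1.2944]  K=[1.0741 -0.3124; 0.1959 -0.7423]  nu=[3.0111, -1.0373]  x^+=[-4.0547, -3.1587]  P^+=[0.7027 0.0908; 0.0908 0.2470]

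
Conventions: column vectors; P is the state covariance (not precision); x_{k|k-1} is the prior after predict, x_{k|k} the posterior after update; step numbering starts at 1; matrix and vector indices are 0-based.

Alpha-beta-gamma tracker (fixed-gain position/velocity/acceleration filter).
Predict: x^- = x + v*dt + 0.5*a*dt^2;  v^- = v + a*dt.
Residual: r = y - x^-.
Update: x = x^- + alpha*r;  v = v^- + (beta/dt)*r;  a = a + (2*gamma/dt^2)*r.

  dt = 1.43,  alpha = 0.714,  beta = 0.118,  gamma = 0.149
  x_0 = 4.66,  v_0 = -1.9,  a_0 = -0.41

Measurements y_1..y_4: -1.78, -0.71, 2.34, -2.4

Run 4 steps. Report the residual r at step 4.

step 1: x_pred=1.5238  r=-3.3038  x^+=-0.8351  v^+=-2.7589  a^+=-0.8915
step 2: x_pred=-5.6918  r=4.9818  x^+=-2.1348  v^+=-3.6226  a^+=-0.1655
step 3: x_pred=-7.4843  r=9.8243  x^+=-0.4698  v^+=-3.0485  a^+=1.2662
step 4: x_pred=-3.5345  r=1.1345  x^+=-2.7245  v^+=-1.1442  a^+=1.4316

resid = 1.1345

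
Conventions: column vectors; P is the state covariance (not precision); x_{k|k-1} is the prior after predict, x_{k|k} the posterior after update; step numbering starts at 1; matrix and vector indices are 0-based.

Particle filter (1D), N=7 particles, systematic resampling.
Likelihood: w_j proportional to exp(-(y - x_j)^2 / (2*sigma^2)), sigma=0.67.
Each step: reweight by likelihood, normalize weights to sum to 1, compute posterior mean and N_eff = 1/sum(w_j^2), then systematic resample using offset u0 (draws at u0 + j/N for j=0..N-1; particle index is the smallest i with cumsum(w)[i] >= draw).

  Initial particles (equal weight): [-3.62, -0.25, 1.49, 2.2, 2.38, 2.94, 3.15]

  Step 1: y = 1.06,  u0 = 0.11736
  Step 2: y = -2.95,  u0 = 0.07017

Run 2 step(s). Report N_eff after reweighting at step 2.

N_eff = 5.0011

step 1: w=[0.0000, 0.1081, 0.5951, 0.1719, 0.1050, 0.0143, 0.0056]  mean=1.5474  Neff=2.4594  idx=[2, 2, 2, 2, 2, 3, 4]
step 2: w=[0.2000, 0.2000, 0.2000, 0.2000, 0.2000, 0.0001, 0.0000]  mean=1.4901  Neff=5.0011  idx=[0, 1, 1, 2, 3, 3, 4]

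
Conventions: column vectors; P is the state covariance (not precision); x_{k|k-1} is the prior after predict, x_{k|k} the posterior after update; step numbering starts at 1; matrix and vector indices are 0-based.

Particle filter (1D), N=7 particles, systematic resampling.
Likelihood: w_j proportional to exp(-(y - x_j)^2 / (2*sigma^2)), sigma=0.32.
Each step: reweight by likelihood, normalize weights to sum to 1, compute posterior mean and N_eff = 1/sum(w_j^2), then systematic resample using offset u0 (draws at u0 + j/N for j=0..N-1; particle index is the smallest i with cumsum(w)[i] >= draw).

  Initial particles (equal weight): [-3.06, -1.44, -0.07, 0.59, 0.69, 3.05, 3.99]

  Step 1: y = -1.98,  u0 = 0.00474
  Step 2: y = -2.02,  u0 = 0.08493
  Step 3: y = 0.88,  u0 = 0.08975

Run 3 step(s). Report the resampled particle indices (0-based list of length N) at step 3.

step 1: w=[0.0138, 0.9862, 0.0000, 0.0000, 0.0000, 0.0000, 0.0000]  mean=-1.4623  Neff=1.0279  idx=[0, 1, 1, 1, 1, 1, 1]
step 2: w=[0.0044, 0.1659, 0.1659, 0.1659, 0.1659, 0.1659, 0.1659]  mean=-1.4471  Neff=6.0520  idx=[1, 2, 3, 4, 4, 5, 6]
step 3: w=[0.1429, 0.1429, 0.1429, 0.1429, 0.1429, 0.1429, 0.1429]  mean=-1.4400  Neff=7.0000  idx=[0, 1, 2, 3, 4, 5, 6]

resampled_idx = [0, 1, 2, 3, 4, 5, 6]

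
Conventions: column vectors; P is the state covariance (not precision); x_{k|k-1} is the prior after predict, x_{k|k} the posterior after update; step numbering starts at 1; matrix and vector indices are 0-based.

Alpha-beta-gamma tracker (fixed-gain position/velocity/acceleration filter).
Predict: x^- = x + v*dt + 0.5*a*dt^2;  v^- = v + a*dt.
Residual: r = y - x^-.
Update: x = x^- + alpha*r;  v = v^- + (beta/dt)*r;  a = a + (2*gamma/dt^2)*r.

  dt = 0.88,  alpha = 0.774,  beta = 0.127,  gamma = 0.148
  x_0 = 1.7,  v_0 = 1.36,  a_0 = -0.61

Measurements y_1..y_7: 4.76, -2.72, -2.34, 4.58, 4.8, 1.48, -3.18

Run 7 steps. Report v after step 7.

v_post = 1.4569

step 1: x_pred=2.6606  r=2.0994  x^+=4.2855  v^+=1.1262  a^+=0.1925
step 2: x_pred=5.3511  r=-8.0711  x^+=-0.8959  v^+=0.1307  a^+=-2.8926
step 3: x_pred=-1.9009  r=-0.4391  x^+=-2.2408  v^+=-2.4781  a^+=-3.0604
step 4: x_pred=-5.6065  r=10.1865  x^+=2.2779  v^+=-3.7012  a^+=0.8332
step 5: x_pred=-0.6566  r=5.4566  x^+=3.5668  v^+=-2.1805  a^+=2.9189
step 6: x_pred=2.7782  r=-1.2982  x^+=1.7734  v^+=0.2008  a^+=2.4227
step 7: x_pred=2.8881  r=-6.0681  x^+=-1.8086  v^+=1.4569  a^+=0.1032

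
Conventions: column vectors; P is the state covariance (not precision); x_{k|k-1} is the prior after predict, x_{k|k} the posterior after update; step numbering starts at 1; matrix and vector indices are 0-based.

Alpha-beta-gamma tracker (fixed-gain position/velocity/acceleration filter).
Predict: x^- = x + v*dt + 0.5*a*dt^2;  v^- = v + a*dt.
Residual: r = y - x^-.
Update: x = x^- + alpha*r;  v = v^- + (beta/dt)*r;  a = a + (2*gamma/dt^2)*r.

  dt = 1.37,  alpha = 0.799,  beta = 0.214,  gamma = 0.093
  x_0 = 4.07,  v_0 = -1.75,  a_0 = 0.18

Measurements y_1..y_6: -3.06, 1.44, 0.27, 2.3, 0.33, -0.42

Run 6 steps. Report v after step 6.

step 1: x_pred=1.8414  r=-4.9014  x^+=-2.0748  v^+=-2.2690  a^+=-0.3057
step 2: x_pred=-5.4703  r=6.9103  x^+=0.0510  v^+=-1.6085  a^+=0.3791
step 3: x_pred=-1.7968  r=2.0668  x^+=-0.1454  v^+=-0.7663  a^+=0.5839
step 4: x_pred=-0.6473  r=2.9473  x^+=1.7076  v^+=0.4940  a^+=0.8760
step 5: x_pred=3.2065  r=-2.8765  x^+=0.9082  v^+=1.2448  a^+=0.5909
step 6: x_pred=3.1681  r=-3.5881  x^+=0.3012  v^+=1.4939  a^+=0.2353

v_post = 1.4939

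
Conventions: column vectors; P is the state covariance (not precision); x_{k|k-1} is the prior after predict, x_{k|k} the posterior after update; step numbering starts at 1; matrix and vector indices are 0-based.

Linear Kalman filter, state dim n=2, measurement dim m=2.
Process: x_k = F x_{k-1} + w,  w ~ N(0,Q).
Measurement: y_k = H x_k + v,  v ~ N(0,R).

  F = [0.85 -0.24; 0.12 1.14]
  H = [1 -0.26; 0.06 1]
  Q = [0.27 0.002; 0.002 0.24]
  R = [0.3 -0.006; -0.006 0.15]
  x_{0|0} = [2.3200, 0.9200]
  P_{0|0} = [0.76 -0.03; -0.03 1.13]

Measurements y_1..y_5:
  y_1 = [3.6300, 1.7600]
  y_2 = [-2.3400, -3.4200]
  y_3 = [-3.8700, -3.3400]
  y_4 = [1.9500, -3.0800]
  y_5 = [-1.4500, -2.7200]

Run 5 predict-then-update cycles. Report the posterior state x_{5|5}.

step 1: x^-=[1.7512, 1.3272]  P^-=[0.8964 -0.2579; -0.2579 1.7113]  S=[1.4462 -0.6510; -0.6510 1.8336]  K=[0.7333 0.1491; -0.0829 0.8954]  nu=[2.2239, 0.3277]  x^+=[3.4308, 1.4363]  P^+=[0.2203 0.0047; 0.0047 0.1345]
step 2: x^-=[2.5715, 2.0491]  P^-=[0.4350 -0.0079; -0.0079 0.4193]  S=[0.7674 -0.0967; -0.0967 0.5699]  K=[0.5860 0.1314; -0.0611 0.7245]  nu=[-4.3787, -5.6234]  x^+=[-0.7334, -1.7579]  P^+=[0.1765 0.0056; 0.0056 0.1087]
step 3: x^-=[-0.2015, -2.0920]  P^-=[0.4015 -0.0045; -0.0045 0.3854]  S=[0.7299 -0.0865; -0.0865 0.5363]  K=[0.5668 0.1280; -0.0594 0.7085]  nu=[-4.2124, -1.2359]  x^+=[-2.7475, -2.7173]  P^+=[0.1707 0.0056; 0.0056 0.1063]
step 4: x^-=[-1.6832, -3.4274]  P^-=[0.3972 -0.0044; -0.0044 0.3821]  S=[0.7254 -0.0859; -0.0859 0.5330]  K=[0.5643 0.1273; -0.0594 0.7068]  nu=[2.7421, 0.4484]  x^+=[-0.0788, -3.2733]  P^+=[0.1700 0.0055; 0.0055 0.1061]
step 5: x^-=[0.7186, -3.7411]  P^-=[0.3966 -0.0045; -0.0045 0.3818]  S=[0.7248 -0.0859; -0.0859 0.5327]  K=[0.5639 0.1272; -0.0594 0.7066]  nu=[-3.1413, 0.9780]  x^+=[-0.9285, -2.8634]  P^+=[0.1698 0.0055; 0.0055 0.1060]

x_post = [-0.9285, -2.8634]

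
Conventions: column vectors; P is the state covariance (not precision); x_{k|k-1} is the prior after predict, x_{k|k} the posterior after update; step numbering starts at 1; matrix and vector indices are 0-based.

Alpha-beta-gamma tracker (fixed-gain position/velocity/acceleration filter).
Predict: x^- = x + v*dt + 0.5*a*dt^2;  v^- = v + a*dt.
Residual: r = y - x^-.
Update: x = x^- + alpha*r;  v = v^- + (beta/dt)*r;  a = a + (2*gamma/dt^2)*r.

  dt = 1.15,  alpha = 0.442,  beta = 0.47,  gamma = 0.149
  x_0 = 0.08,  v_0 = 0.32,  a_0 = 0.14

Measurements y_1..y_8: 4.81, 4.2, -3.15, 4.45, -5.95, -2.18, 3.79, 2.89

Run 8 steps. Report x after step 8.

x_post = 0.4633

step 1: x_pred=0.5406  r=4.2694  x^+=2.4277  v^+=2.2259  a^+=1.1020
step 2: x_pred=5.7162  r=-1.5162  x^+=5.0460  v^+=2.8736  a^+=0.7604
step 3: x_pred=8.8535  r=-12.0035  x^+=3.5479  v^+=-1.1577  a^+=-1.9444
step 4: x_pred=0.9308  r=3.5192  x^+=2.4863  v^+=-1.9555  a^+=-1.1514
step 5: x_pred=-0.5238  r=-5.4262  x^+=-2.9222  v^+=-5.4972  a^+=-2.3741
step 6: x_pred=-10.8138  r=8.6338  x^+=-6.9977  v^+=-4.6988  a^+=-0.4286
step 7: x_pred=-12.6847  r=16.4747  x^+=-5.4029  v^+=1.5415  a^+=3.2837
step 8: x_pred=-1.4589  r=4.3489  x^+=0.4633  v^+=7.0950  a^+=4.2636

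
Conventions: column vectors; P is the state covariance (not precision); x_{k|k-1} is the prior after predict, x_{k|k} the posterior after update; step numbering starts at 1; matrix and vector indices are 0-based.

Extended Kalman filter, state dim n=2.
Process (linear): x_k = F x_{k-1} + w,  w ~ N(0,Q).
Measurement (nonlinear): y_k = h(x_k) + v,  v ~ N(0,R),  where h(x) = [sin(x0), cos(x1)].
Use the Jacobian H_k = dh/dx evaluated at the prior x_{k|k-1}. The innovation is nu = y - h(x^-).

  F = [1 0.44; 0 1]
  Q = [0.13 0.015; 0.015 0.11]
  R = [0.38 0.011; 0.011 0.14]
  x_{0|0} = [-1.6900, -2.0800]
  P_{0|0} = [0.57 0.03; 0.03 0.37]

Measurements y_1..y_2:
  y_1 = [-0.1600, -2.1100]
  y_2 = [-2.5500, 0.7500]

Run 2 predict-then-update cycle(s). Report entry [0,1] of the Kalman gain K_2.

step 1: x^-=[-2.6052, -2.0800]  P^-=[0.7980 0.2078; 0.2078 0.4800]  H_jac=[-0.8596 0.0000; 0.0000 0.8731]  S=[0.9696 -0.1450; -0.1450 0.5059]  K=[-0.6831 0.1629; -0.0631 0.8103]  nu=[0.3510, -1.6225]  x^+=[-3.1093, -3.4169]  P^+=[0.2999 0.0175; 0.0175 0.1291]
step 2: x^-=[-4.6127, -3.4169]  P^-=[0.4703 0.0893; 0.0893 0.2391]  H_jac=[-0.0995 0.0000; 0.0000 -0.2718]  S=[0.3847 0.0134; 0.0134 0.1577]  K=[-0.1166 -0.1441; -0.0088 -0.4115]  nu=[-3.5450, 1.7123]  x^+=[-4.4460, -4.0905]  P^+=[0.4614 0.0789; 0.0789 0.2123]

K[0,1] = -0.1441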